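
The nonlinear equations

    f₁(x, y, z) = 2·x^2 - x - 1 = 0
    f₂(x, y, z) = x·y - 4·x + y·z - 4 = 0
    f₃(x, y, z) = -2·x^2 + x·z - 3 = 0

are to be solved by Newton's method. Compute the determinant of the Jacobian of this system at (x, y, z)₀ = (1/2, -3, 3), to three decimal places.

1.750

J = [[4·x - 1, 0, 0], [y - 4, x + z, y], [-4·x + z, 0, x]].
At the point, J = [[1.000, 0.000, 0.000], [-7.000, 3.500, -3.000], [1.000, 0.000, 0.500]].
det J = 1.750.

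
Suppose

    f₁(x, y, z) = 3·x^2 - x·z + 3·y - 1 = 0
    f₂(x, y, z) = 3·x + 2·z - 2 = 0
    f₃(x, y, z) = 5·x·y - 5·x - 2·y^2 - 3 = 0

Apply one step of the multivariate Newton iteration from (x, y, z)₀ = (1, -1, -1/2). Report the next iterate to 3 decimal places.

At (1, -1, -1/2): F = (-0.500, 0.000, -15.000).
Jacobian J = [[6·x - z, 3, -x], [3, 0, 2], [5·y - 5, 5·x - 4·y, 0]].
At the point, J = [[6.500, 3.000, -1.000], [3.000, 0.000, 2.000], [-10.000, 9.000, 0.000]] (det J = -204.000).
Solving J·Δ = −F gives Δ = (-0.397, 1.225, 0.596).
Then the next iterate is (x, y, z)₁ = (0.603, 0.225, 0.096).

(0.603, 0.225, 0.096)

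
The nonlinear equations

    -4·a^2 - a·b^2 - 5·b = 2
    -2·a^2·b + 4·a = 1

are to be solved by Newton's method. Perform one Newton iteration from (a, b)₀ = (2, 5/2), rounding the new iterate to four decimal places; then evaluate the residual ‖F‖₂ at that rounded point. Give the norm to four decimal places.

212.0241

At (2, 5/2): F = (-43.0000, -13.0000).
Jacobian J = [[-8·a - b^2, -2·a·b - 5], [-4·a·b + 4, -2·a^2]].
At the point, J = [[-22.2500, -15.0000], [-16.0000, -8.0000]] (det J = -62.0000).
Solving J·Δ = −F gives Δ = (2.4032, -6.4315).
Then the next iterate is (a, b)₁ = (4.4032, -3.9315).
Re-evaluating at (4.4032, -3.9315): F = (-127.954088, 169.061983), so ‖F‖₂ = 212.0241.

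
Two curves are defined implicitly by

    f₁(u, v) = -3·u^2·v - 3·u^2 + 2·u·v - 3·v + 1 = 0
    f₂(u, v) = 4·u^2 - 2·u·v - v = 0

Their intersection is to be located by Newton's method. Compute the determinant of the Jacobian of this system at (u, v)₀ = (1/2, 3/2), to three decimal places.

11.750

J = [[-6·u·v - 6·u + 2·v, -3·u^2 + 2·u - 3], [8·u - 2·v, -2·u - 1]].
At the point, J = [[-4.500, -2.750], [1.000, -2.000]].
det J = 11.750.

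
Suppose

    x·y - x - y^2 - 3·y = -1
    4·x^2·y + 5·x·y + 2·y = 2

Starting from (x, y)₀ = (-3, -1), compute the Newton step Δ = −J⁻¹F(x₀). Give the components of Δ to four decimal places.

(-3.5667, 4.0333)

At (-3, -1): F = (9.0000, -25.0000).
Jacobian J = [[y - 1, x - 2·y - 3], [8·x·y + 5·y, 4·x^2 + 5·x + 2]].
At the point, J = [[-2.0000, -4.0000], [19.0000, 23.0000]] (det J = 30.0000).
Solving J·Δ = −F gives Δ = (-3.5667, 4.0333).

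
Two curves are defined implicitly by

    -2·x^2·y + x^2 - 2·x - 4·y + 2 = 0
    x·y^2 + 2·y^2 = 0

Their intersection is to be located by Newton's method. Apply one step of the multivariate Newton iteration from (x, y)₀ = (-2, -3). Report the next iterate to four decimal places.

(-2.0000, 0.8333)

At (-2, -3): F = (46.0000, 0.0000).
Jacobian J = [[-4·x·y + 2·x - 2, -2·x^2 - 4], [y^2, 2·x·y + 4·y]].
At the point, J = [[-30.0000, -12.0000], [9.0000, 0.0000]] (det J = 108.0000).
Solving J·Δ = −F gives Δ = (0.0000, 3.8333).
Then the next iterate is (x, y)₁ = (-2.0000, 0.8333).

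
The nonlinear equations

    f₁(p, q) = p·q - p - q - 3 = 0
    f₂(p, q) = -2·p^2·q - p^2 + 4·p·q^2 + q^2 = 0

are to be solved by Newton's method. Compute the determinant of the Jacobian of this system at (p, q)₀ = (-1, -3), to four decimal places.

-12.0000

J = [[q - 1, p - 1], [-4·p·q - 2·p + 4·q^2, -2·p^2 + 8·p·q + 2·q]].
At the point, J = [[-4.0000, -2.0000], [26.0000, 16.0000]].
det J = -12.0000.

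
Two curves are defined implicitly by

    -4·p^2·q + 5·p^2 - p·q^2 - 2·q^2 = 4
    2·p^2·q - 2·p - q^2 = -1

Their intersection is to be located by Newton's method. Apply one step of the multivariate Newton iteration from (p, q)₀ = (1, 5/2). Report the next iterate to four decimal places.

(0.7983, 1.2120)

At (1, 5/2): F = (-27.7500, -2.2500).
Jacobian J = [[-8·p·q + 10·p - q^2, -4·p^2 - 2·p·q - 4·q], [4·p·q - 2, 2·p^2 - 2·q]].
At the point, J = [[-16.2500, -19.0000], [8.0000, -3.0000]] (det J = 200.7500).
Solving J·Δ = −F gives Δ = (-0.2017, -1.2880).
Then the next iterate is (p, q)₁ = (0.7983, 1.2120).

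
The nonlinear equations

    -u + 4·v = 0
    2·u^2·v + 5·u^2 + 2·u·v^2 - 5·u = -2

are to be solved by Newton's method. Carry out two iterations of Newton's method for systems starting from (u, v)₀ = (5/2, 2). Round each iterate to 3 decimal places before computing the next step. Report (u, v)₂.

At (5/2, 2): F = (5.500, 65.750).
Jacobian J = [[-1, 4], [4·u·v + 10·u + 2·v^2 - 5, 2·u^2 + 4·u·v]].
At the point, J = [[-1.000, 4.000], [48.000, 32.500]] (det J = -224.500).
Solving J·Δ = −F gives Δ = (-0.375, -1.469).
Then the next iterate is (u, v)₁ = (2.125, 0.531).
Round to (2.125, 0.531) and repeat: F = (-0.001, 19.94705), J = [[-1.000, 4.000], [21.32742, 13.54475]].
Δ = (-0.807, -0.202), so (u, v)₂ = (1.318, 0.329).

(1.318, 0.329)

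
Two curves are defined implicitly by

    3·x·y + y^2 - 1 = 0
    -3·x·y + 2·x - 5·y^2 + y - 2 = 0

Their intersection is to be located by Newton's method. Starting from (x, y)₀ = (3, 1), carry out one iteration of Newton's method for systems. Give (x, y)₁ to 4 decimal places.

At (3, 1): F = (9.0000, -9.0000).
Jacobian J = [[3·y, 3·x + 2·y], [-3·y + 2, -3·x - 10·y + 1]].
At the point, J = [[3.0000, 11.0000], [-1.0000, -18.0000]] (det J = -43.0000).
Solving J·Δ = −F gives Δ = (-1.4651, -0.4186).
Then the next iterate is (x, y)₁ = (1.5349, 0.5814).

(1.5349, 0.5814)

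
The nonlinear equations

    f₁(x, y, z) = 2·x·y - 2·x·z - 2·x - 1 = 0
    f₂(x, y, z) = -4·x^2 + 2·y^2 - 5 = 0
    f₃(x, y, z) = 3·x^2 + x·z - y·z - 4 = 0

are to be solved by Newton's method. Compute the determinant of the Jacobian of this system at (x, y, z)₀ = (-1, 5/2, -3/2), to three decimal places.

-92.000

J = [[2·y - 2·z - 2, 2·x, -2·x], [-8·x, 4·y, 0], [6·x + z, -z, x - y]].
At the point, J = [[6.000, -2.000, 2.000], [8.000, 10.000, 0.000], [-7.500, 1.500, -3.500]].
det J = -92.000.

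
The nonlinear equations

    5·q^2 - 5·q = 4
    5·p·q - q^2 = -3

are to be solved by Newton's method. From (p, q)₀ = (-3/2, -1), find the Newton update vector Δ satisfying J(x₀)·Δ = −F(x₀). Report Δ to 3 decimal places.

(1.460, 0.400)

At (-3/2, -1): F = (6.000, 9.500).
Jacobian J = [[0, 10·q - 5], [5·q, 5·p - 2·q]].
At the point, J = [[0.000, -15.000], [-5.000, -5.500]] (det J = -75.000).
Solving J·Δ = −F gives Δ = (1.460, 0.400).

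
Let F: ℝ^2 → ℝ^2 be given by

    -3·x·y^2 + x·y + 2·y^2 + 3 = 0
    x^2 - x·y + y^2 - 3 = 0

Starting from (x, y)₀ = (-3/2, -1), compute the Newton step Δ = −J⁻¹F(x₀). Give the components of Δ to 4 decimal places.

At (-3/2, -1): F = (11.0000, -1.2500).
Jacobian J = [[-3·y^2 + y, -6·x·y + x + 4·y], [2·x - y, -x + 2·y]].
At the point, J = [[-4.0000, -14.5000], [-2.0000, -0.5000]] (det J = -27.0000).
Solving J·Δ = −F gives Δ = (-0.8750, 1.0000).

(-0.8750, 1.0000)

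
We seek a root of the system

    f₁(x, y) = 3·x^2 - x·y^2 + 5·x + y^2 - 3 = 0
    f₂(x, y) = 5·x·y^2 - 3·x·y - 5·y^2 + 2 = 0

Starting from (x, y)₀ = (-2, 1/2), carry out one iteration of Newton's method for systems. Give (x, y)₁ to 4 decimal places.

At (-2, 1/2): F = (-0.2500, 1.2500).
Jacobian J = [[6·x - y^2 + 5, -2·x·y + 2·y], [5·y^2 - 3·y, 10·x·y - 3·x - 10·y]].
At the point, J = [[-7.2500, 3.0000], [-0.2500, -9.0000]] (det J = 66.0000).
Solving J·Δ = −F gives Δ = (0.0227, 0.1383).
Then the next iterate is (x, y)₁ = (-1.9773, 0.6383).

(-1.9773, 0.6383)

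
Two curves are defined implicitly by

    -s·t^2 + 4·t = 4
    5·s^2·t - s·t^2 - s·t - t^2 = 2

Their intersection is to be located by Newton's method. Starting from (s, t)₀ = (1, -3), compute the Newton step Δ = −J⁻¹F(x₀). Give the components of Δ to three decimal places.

At (1, -3): F = (-25.000, -32.000).
Jacobian J = [[-t^2, -2·s·t + 4], [10·s·t - t^2 - t, 5·s^2 - 2·s·t - s - 2·t]].
At the point, J = [[-9.000, 10.000], [-36.000, 16.000]] (det J = 216.000).
Solving J·Δ = −F gives Δ = (0.370, 2.833).

(0.370, 2.833)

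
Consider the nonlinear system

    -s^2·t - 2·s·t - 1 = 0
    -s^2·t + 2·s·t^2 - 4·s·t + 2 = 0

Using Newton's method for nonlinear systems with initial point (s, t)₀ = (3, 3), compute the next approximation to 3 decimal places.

At (3, 3): F = (-46.000, -7.000).
Jacobian J = [[-2·s·t - 2·t, -s^2 - 2·s], [-2·s·t + 2·t^2 - 4·t, -s^2 + 4·s·t - 4·s]].
At the point, J = [[-24.000, -15.000], [-12.000, 15.000]] (det J = -540.000).
Solving J·Δ = −F gives Δ = (-1.472, -0.711).
Then the next iterate is (s, t)₁ = (1.528, 2.289).

(1.528, 2.289)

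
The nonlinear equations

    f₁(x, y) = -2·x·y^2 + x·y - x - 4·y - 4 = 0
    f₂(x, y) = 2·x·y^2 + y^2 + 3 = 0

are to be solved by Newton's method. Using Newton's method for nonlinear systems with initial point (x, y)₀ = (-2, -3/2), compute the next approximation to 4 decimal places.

(-6.2500, 1.0417)

At (-2, -3/2): F = (16.0000, -3.7500).
Jacobian J = [[-2·y^2 + y - 1, -4·x·y + x - 4], [2·y^2, 4·x·y + 2·y]].
At the point, J = [[-7.0000, -18.0000], [4.5000, 9.0000]] (det J = 18.0000).
Solving J·Δ = −F gives Δ = (-4.2500, 2.5417).
Then the next iterate is (x, y)₁ = (-6.2500, 1.0417).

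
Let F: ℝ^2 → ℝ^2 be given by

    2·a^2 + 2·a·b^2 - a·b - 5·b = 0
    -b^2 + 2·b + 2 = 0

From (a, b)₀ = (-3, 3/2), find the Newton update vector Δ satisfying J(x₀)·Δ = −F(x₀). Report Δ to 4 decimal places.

At (-3, 3/2): F = (1.5000, 2.7500).
Jacobian J = [[4·a + 2·b^2 - b, 4·a·b - a - 5], [0, -2·b + 2]].
At the point, J = [[-9.0000, -20.0000], [0.0000, -1.0000]] (det J = 9.0000).
Solving J·Δ = −F gives Δ = (-5.9444, 2.7500).

(-5.9444, 2.7500)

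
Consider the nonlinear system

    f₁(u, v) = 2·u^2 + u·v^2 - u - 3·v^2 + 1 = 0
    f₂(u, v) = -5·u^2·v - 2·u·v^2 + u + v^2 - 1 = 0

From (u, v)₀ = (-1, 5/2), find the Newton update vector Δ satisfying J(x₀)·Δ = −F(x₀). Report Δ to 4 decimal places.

(0.4425, -1.0223)

At (-1, 5/2): F = (-21.0000, 4.2500).
Jacobian J = [[4·u + v^2 - 1, 2·u·v - 6·v], [-10·u·v - 2·v^2 + 1, -5·u^2 - 4·u·v + 2·v]].
At the point, J = [[1.2500, -20.0000], [13.5000, 10.0000]] (det J = 282.5000).
Solving J·Δ = −F gives Δ = (0.4425, -1.0223).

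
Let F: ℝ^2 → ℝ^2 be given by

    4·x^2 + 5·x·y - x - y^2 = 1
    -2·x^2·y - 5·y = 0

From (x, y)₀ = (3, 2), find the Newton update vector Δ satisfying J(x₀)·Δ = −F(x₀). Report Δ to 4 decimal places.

(-1.6727, -0.2545)

At (3, 2): F = (58.0000, -46.0000).
Jacobian J = [[8·x + 5·y - 1, 5·x - 2·y], [-4·x·y, -2·x^2 - 5]].
At the point, J = [[33.0000, 11.0000], [-24.0000, -23.0000]] (det J = -495.0000).
Solving J·Δ = −F gives Δ = (-1.6727, -0.2545).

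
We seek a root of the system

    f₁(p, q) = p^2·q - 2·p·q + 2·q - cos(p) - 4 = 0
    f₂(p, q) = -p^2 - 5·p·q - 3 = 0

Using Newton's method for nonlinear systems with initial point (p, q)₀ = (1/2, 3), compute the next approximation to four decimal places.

(-0.1181, 2.6557)

At (1/2, 3): F = (-1.127583, -10.7500).
Jacobian J = [[2·p·q - 2·q + sin(p), p^2 - 2·p + 2], [-2·p - 5·q, -5·p]].
At the point, J = [[-2.520574, 1.2500], [-16.0000, -2.5000]] (det J = 26.301436).
Solving J·Δ = −F gives Δ = (-0.6181, -0.3443).
Then the next iterate is (p, q)₁ = (-0.1181, 2.6557).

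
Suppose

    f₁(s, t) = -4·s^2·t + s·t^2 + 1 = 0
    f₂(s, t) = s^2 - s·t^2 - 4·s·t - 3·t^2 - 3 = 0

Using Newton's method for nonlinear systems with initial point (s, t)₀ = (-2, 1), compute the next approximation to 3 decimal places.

(-1.256, 0.782)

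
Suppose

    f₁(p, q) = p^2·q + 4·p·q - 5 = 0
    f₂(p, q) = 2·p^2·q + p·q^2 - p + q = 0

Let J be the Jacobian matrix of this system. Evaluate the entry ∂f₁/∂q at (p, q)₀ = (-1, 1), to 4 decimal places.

-3.0000

∂f₁/∂q = p^2 + 4·p.
At (-1, 1) this is -3.0000.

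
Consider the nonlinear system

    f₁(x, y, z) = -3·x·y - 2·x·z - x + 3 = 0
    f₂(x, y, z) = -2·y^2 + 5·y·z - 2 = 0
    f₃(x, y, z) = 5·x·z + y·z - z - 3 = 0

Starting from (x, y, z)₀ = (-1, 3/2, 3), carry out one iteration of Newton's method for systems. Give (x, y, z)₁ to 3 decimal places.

(-0.147, 0.798, 1.709)

At (-1, 3/2, 3): F = (14.500, 16.000, -16.500).
Jacobian J = [[-3·y - 2·z - 1, -3·x, -2·x], [0, -4·y + 5·z, 5·y], [5·z, z, 5·x + y - 1]].
At the point, J = [[-11.500, 3.000, 2.000], [0.000, 9.000, 7.500], [15.000, 3.000, -4.500]] (det J = 792.000).
Solving J·Δ = −F gives Δ = (0.853, -0.702, -1.291).
Then the next iterate is (x, y, z)₁ = (-0.147, 0.798, 1.709).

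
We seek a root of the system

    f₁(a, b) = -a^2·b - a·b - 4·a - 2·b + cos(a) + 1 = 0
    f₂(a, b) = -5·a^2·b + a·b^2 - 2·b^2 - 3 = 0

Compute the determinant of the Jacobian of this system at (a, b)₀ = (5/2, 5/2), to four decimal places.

J = [[-2·a·b - b - sin(a) - 4, -a^2 - a - 2], [-10·a·b + b^2, -5·a^2 + 2·a·b - 4·b]].
At the point, J = [[-19.598472, -10.7500], [-56.2500, -28.7500]].
det J = -41.2314.

-41.2314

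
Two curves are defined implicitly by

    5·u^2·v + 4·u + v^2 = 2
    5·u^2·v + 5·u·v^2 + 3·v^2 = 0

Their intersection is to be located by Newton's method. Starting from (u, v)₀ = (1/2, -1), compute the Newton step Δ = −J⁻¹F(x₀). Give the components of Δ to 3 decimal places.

(-0.577, 0.436)

At (1/2, -1): F = (-0.250, 4.250).
Jacobian J = [[10·u·v + 4, 5·u^2 + 2·v], [10·u·v + 5·v^2, 5·u^2 + 10·u·v + 6·v]].
At the point, J = [[-1.000, -0.750], [0.000, -9.750]] (det J = 9.750).
Solving J·Δ = −F gives Δ = (-0.577, 0.436).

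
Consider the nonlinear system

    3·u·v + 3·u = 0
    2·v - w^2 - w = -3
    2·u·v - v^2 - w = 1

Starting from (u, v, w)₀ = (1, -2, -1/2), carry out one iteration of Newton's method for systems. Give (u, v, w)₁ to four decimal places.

At (1, -2, -1/2): F = (-3.0000, -0.7500, -8.5000).
Jacobian J = [[3·v + 3, 3·u, 0], [0, 2, -2·w - 1], [2·v, 2·u - 2·v, -1]].
At the point, J = [[-3.0000, 3.0000, 0.0000], [0.0000, 2.0000, 0.0000], [-4.0000, 6.0000, -1.0000]] (det J = 6.0000).
Solving J·Δ = −F gives Δ = (-0.6250, 0.3750, -3.7500).
Then the next iterate is (u, v, w)₁ = (0.3750, -1.6250, -4.2500).

(0.3750, -1.6250, -4.2500)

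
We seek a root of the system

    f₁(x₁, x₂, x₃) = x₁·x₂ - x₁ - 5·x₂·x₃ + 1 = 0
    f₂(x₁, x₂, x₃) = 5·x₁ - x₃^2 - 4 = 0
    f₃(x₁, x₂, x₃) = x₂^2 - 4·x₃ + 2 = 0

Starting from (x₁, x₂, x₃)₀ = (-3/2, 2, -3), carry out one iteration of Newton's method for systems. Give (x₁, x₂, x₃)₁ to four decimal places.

(-11.5652, 9.3043, 8.8043)

At (-3/2, 2, -3): F = (29.5000, -20.5000, 18.0000).
Jacobian J = [[x₂ - 1, x₁ - 5·x₃, -5·x₂], [5, 0, -2·x₃], [0, 2·x₂, -4]].
At the point, J = [[1.0000, 13.5000, -10.0000], [5.0000, 0.0000, 6.0000], [0.0000, 4.0000, -4.0000]] (det J = 46.0000).
Solving J·Δ = −F gives Δ = (-10.0652, 7.3043, 11.8043).
Then the next iterate is (x₁, x₂, x₃)₁ = (-11.5652, 9.3043, 8.8043).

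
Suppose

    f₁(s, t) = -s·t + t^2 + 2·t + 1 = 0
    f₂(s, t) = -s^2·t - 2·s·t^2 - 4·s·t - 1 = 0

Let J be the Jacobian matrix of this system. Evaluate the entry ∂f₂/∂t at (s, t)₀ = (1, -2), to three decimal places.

∂f₂/∂t = -s^2 - 4·s·t - 4·s.
At (1, -2) this is 3.000.

3.000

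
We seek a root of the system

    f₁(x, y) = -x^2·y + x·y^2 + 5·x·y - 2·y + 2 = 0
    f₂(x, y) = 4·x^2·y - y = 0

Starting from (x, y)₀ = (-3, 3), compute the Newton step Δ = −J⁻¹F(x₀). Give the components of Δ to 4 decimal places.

At (-3, 3): F = (-103.0000, 105.0000).
Jacobian J = [[-2·x·y + y^2 + 5·y, -x^2 + 2·x·y + 5·x - 2], [8·x·y, 4·x^2 - 1]].
At the point, J = [[42.0000, -44.0000], [-72.0000, 35.0000]] (det J = -1698.0000).
Solving J·Δ = −F gives Δ = (0.5978, -1.7703).

(0.5978, -1.7703)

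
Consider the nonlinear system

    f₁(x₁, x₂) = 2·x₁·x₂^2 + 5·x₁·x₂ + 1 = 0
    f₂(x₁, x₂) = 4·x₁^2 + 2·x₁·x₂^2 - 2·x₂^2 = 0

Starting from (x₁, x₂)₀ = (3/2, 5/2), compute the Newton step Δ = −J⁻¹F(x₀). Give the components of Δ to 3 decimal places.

At (3/2, 5/2): F = (38.500, 15.250).
Jacobian J = [[2·x₂^2 + 5·x₂, 4·x₁·x₂ + 5·x₁], [8·x₁ + 2·x₂^2, 4·x₁·x₂ - 4·x₂]].
At the point, J = [[25.000, 22.500], [24.500, 5.000]] (det J = -426.250).
Solving J·Δ = −F gives Δ = (-0.353, -1.318).

(-0.353, -1.318)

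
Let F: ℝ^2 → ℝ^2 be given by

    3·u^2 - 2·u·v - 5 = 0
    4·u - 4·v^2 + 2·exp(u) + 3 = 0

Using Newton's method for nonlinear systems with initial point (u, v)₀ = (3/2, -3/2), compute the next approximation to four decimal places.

(0.9429, -1.6451)

At (3/2, -3/2): F = (6.2500, 8.963378).
Jacobian J = [[6·u - 2·v, -2·u], [2·exp(u) + 4, -8·v]].
At the point, J = [[12.0000, -3.0000], [12.963378, 12.0000]] (det J = 182.890134).
Solving J·Δ = −F gives Δ = (-0.5571, -0.1451).
Then the next iterate is (u, v)₁ = (0.9429, -1.6451).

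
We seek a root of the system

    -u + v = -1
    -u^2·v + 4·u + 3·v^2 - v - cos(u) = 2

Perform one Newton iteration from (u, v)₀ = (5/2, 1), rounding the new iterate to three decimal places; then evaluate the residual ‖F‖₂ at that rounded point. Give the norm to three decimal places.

At (5/2, 1): F = (-0.500, 4.55114).
Jacobian J = [[-1, 1], [-2·u·v + sin(u) + 4, -u^2 + 6·v - 1]].
At the point, J = [[-1.000, 1.000], [-0.40153, -1.250]] (det J = 1.65153).
Solving J·Δ = −F gives Δ = (2.377, 2.877).
Then the next iterate is (u, v)₁ = (4.877, 3.877).
Re-evaluating at (4.877, 3.877): F = (0.000, -33.65443), so ‖F‖₂ = 33.654.

33.654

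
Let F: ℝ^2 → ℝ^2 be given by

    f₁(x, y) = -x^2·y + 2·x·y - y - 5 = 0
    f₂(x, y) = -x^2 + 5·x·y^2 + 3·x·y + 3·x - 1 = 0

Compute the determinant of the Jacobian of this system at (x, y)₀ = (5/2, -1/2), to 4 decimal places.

-12.5625

J = [[-2·x·y + 2·y, -x^2 + 2·x - 1], [-2·x + 5·y^2 + 3·y + 3, 10·x·y + 3·x]].
At the point, J = [[1.5000, -2.2500], [-2.2500, -5.0000]].
det J = -12.5625.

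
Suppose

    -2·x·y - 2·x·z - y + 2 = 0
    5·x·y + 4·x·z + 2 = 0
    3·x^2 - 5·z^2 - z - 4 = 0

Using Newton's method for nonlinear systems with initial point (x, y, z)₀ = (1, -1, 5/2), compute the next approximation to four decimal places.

At (1, -1, 5/2): F = (0.0000, 7.0000, -34.7500).
Jacobian J = [[-2·y - 2·z, -2·x - 1, -2·x], [5·y + 4·z, 5·x, 4·x], [6·x, 0, -10·z - 1]].
At the point, J = [[-3.0000, -3.0000, -2.0000], [5.0000, 5.0000, 4.0000], [6.0000, 0.0000, -26.0000]] (det J = -12.0000).
Solving J·Δ = −F gives Δ = (-39.7083, 46.7083, -10.5000).
Then the next iterate is (x, y, z)₁ = (-38.7083, 45.7083, -8.0000).

(-38.7083, 45.7083, -8.0000)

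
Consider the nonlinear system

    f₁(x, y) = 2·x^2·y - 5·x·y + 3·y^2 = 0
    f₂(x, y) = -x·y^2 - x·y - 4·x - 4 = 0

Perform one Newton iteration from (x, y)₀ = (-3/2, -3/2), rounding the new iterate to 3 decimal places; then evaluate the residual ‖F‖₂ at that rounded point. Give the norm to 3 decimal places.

1.081

At (-3/2, -3/2): F = (-11.250, 3.125).
Jacobian J = [[4·x·y - 5·y, 2·x^2 - 5·x + 6·y], [-y^2 - y - 4, -2·x·y - x]].
At the point, J = [[16.500, 3.000], [-4.750, -3.000]] (det J = -35.250).
Solving J·Δ = −F gives Δ = (0.691, -0.053).
Then the next iterate is (x, y)₁ = (-0.809, -1.553).
Re-evaluating at (-0.809, -1.553): F = (-1.07928, -0.06922), so ‖F‖₂ = 1.081.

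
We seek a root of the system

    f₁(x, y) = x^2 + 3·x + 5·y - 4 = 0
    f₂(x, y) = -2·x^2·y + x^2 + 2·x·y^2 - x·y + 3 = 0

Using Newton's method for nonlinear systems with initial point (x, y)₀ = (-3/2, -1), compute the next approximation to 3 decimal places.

(0.500, 1.250)

At (-3/2, -1): F = (-11.250, 5.250).
Jacobian J = [[2·x + 3, 5], [-4·x·y + 2·x + 2·y^2 - y, -2·x^2 + 4·x·y - x]].
At the point, J = [[0.000, 5.000], [-6.000, 3.000]] (det J = 30.000).
Solving J·Δ = −F gives Δ = (2.000, 2.250).
Then the next iterate is (x, y)₁ = (0.500, 1.250).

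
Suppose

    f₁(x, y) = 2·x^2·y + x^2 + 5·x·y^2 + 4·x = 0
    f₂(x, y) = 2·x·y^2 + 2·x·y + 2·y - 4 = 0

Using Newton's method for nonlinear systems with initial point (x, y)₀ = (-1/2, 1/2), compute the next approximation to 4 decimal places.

(2.0000, 3.5000)

At (-1/2, 1/2): F = (-2.1250, -3.7500).
Jacobian J = [[4·x·y + 2·x + 5·y^2 + 4, 2·x^2 + 10·x·y], [2·y^2 + 2·y, 4·x·y + 2·x + 2]].
At the point, J = [[3.2500, -2.0000], [1.5000, 0.0000]] (det J = 3.0000).
Solving J·Δ = −F gives Δ = (2.5000, 3.0000).
Then the next iterate is (x, y)₁ = (2.0000, 3.5000).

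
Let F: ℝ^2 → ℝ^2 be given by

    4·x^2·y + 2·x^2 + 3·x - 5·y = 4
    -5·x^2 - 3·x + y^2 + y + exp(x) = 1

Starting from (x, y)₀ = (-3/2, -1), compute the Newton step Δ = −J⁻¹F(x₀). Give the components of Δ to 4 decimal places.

At (-3/2, -1): F = (-8.0000, -7.526870).
Jacobian J = [[8·x·y + 4·x + 3, 4·x^2 - 5], [-10·x + exp(x) - 3, 2·y + 1]].
At the point, J = [[9.0000, 4.0000], [12.223130, -1.0000]] (det J = -57.892521).
Solving J·Δ = −F gives Δ = (0.6582, 0.5189).

(0.6582, 0.5189)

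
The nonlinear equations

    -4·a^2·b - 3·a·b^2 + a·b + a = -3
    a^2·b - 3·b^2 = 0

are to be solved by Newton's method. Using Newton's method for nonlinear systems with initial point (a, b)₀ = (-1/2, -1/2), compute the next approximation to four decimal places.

At (-1/2, -1/2): F = (3.6250, -0.8750).
Jacobian J = [[-8·a·b - 3·b^2 + b + 1, -4·a^2 - 6·a·b + a], [2·a·b, a^2 - 6·b]].
At the point, J = [[-2.2500, -3.0000], [0.5000, 3.2500]] (det J = -5.8125).
Solving J·Δ = −F gives Δ = (1.5753, 0.0269).
Then the next iterate is (a, b)₁ = (1.0753, -0.4731).

(1.0753, -0.4731)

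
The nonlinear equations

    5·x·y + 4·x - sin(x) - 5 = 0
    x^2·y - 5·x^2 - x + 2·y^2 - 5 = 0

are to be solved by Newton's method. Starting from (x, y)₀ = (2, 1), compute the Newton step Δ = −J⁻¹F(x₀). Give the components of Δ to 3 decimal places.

(-1.250, -0.032)

At (2, 1): F = (12.09070, -21.000).
Jacobian J = [[5·y - cos(x) + 4, 5·x], [2·x·y - 10·x - 1, x^2 + 4·y]].
At the point, J = [[9.41615, 10.000], [-17.000, 8.000]] (det J = 245.32917).
Solving J·Δ = −F gives Δ = (-1.250, -0.032).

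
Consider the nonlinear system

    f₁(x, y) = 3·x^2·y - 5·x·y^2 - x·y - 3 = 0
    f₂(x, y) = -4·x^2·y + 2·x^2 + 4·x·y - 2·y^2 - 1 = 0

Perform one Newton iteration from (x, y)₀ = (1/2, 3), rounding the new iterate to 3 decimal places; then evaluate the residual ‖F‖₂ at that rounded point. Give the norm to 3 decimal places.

At (1/2, 3): F = (-24.750, -15.500).
Jacobian J = [[6·x·y - 5·y^2 - y, 3·x^2 - 10·x·y - x], [-8·x·y + 4·x + 4·y, -4·x^2 + 4·x - 4·y]].
At the point, J = [[-39.000, -14.750], [2.000, -11.000]] (det J = 458.500).
Solving J·Δ = −F gives Δ = (-0.095, -1.426).
Then the next iterate is (x, y)₁ = (0.405, 1.574).
Re-evaluating at (0.405, 1.574): F = (-7.87983, -4.10972), so ‖F‖₂ = 8.887.

8.887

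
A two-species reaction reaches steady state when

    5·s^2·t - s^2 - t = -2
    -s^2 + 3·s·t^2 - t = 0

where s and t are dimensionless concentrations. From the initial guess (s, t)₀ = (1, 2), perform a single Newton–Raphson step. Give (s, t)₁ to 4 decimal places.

(0.6013, 1.5443)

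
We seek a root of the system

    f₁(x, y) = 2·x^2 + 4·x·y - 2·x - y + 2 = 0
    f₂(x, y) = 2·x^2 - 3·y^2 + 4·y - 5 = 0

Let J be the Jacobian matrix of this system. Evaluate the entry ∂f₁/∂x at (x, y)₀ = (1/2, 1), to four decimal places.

∂f₁/∂x = 4·x + 4·y - 2.
At (1/2, 1) this is 4.0000.

4.0000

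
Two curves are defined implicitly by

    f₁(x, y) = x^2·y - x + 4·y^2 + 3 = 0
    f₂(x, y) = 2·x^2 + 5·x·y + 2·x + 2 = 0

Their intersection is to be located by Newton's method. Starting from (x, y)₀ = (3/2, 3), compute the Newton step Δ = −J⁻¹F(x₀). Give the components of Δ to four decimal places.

(-0.9345, -1.4009)

At (3/2, 3): F = (44.2500, 32.0000).
Jacobian J = [[2·x·y - 1, x^2 + 8·y], [4·x + 5·y + 2, 5·x]].
At the point, J = [[8.0000, 26.2500], [23.0000, 7.5000]] (det J = -543.7500).
Solving J·Δ = −F gives Δ = (-0.9345, -1.4009).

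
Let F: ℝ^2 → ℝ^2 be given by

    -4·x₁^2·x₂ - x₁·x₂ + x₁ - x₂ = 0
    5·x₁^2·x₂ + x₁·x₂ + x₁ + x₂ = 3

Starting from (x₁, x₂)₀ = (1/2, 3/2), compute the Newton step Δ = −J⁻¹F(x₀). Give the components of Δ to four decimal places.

(0.6842, -3.0789)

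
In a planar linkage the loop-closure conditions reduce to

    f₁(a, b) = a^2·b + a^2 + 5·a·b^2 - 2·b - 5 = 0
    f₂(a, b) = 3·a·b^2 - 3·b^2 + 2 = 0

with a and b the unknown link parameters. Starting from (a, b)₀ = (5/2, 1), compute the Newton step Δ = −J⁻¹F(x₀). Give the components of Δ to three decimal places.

At (5/2, 1): F = (18.000, 6.500).
Jacobian J = [[2·a·b + 2·a + 5·b^2, a^2 + 10·a·b - 2], [3·b^2, 6·a·b - 6·b]].
At the point, J = [[15.000, 29.250], [3.000, 9.000]] (det J = 47.250).
Solving J·Δ = −F gives Δ = (0.595, -0.921).

(0.595, -0.921)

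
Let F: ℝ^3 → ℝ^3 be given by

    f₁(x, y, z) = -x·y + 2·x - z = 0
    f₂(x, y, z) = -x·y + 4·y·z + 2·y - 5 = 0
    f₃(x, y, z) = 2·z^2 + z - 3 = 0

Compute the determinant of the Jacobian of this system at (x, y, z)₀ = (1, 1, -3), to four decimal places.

132.0000

J = [[-y + 2, -x, -1], [-y, -x + 4·z + 2, 4·y], [0, 0, 4·z + 1]].
At the point, J = [[1.0000, -1.0000, -1.0000], [-1.0000, -11.0000, 4.0000], [0.0000, 0.0000, -11.0000]].
det J = 132.0000.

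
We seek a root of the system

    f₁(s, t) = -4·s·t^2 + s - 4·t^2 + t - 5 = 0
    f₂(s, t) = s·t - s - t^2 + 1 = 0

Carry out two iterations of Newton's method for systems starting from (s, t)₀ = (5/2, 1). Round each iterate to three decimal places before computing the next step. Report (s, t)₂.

(-2.667, 1.000)

At (5/2, 1): F = (-15.500, 0.000).
Jacobian J = [[-4·t^2 + 1, -8·s·t - 8·t + 1], [t - 1, s - 2·t]].
At the point, J = [[-3.000, -27.000], [0.000, 0.500]] (det J = -1.500).
Solving J·Δ = −F gives Δ = (-5.167, 0.000).
Then the next iterate is (s, t)₁ = (-2.667, 1.000).
Round to (-2.667, 1.000) and repeat: F = (0.001, 0.000), J = [[-3.000, 14.336], [0.000, -4.667]].
Δ = (0.000, 0.000), so (s, t)₂ = (-2.667, 1.000).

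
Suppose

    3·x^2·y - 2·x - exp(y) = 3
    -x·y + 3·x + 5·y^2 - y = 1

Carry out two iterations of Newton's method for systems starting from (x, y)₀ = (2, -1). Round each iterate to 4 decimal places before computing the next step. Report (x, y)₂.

(-3.4455, -2.7900)

At (2, -1): F = (-19.367879, 13.0000).
Jacobian J = [[6·x·y - 2, 3·x^2 - exp(y)], [-y + 3, -x + 10·y - 1]].
At the point, J = [[-14.0000, 11.632121], [4.0000, -13.0000]] (det J = 135.471518).
Solving J·Δ = −F gives Δ = (-0.7423, 0.7716).
Then the next iterate is (x, y)₁ = (1.2577, -0.2284).
Round to (1.2577, -0.2284) and repeat: F = (-7.395062, 3.549591), J = [[-3.723552, 3.949622], [3.2284, -4.5417]].
Δ = (-4.7032, -2.5616), so (x, y)₂ = (-3.4455, -2.7900).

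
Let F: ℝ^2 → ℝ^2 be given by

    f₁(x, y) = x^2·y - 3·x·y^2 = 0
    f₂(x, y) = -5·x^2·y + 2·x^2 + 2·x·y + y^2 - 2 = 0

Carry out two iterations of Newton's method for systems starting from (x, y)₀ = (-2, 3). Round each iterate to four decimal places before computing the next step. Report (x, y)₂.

(-0.8136, 1.4073)

At (-2, 3): F = (66.0000, -57.0000).
Jacobian J = [[2·x·y - 3·y^2, x^2 - 6·x·y], [-10·x·y + 4·x + 2·y, -5·x^2 + 2·x + 2·y]].
At the point, J = [[-39.0000, 40.0000], [58.0000, -18.0000]] (det J = -1618.0000).
Solving J·Δ = −F gives Δ = (0.6749, -0.9920).
Then the next iterate is (x, y)₁ = (-1.3251, 2.0080).
Round to (-1.3251, 2.0080) and repeat: F = (19.554491, -17.406893), J = [[-17.417794, 17.720695], [25.323608, -7.413650]].
Δ = (0.5115, -0.6007), so (x, y)₂ = (-0.8136, 1.4073).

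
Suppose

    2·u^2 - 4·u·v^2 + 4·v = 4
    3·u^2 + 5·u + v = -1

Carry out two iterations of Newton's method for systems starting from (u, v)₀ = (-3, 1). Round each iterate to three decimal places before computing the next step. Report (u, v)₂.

At (-3, 1): F = (30.000, 14.000).
Jacobian J = [[4·u - 4·v^2, -8·u·v + 4], [6·u + 5, 1]].
At the point, J = [[-16.000, 28.000], [-13.000, 1.000]] (det J = 348.000).
Solving J·Δ = −F gives Δ = (1.040, -0.477).
Then the next iterate is (u, v)₁ = (-1.960, 0.523).
Round to (-1.960, 0.523) and repeat: F = (7.91967, 3.24780), J = [[-8.93412, 12.20064], [-6.760, 1.000]].
Δ = (0.431, -0.333), so (u, v)₂ = (-1.529, 0.190).

(-1.529, 0.190)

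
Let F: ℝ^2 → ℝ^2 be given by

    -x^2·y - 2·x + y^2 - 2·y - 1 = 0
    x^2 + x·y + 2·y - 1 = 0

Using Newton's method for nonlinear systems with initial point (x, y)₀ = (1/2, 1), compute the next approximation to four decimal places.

(-0.5982, 1.1786)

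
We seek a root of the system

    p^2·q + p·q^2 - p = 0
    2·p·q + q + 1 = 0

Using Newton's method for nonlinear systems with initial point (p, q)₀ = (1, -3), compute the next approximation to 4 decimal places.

At (1, -3): F = (5.0000, -8.0000).
Jacobian J = [[2·p·q + q^2 - 1, p^2 + 2·p·q], [2·q, 2·p + 1]].
At the point, J = [[2.0000, -5.0000], [-6.0000, 3.0000]] (det J = -24.0000).
Solving J·Δ = −F gives Δ = (-1.0417, 0.5833).
Then the next iterate is (p, q)₁ = (-0.0417, -2.4167).

(-0.0417, -2.4167)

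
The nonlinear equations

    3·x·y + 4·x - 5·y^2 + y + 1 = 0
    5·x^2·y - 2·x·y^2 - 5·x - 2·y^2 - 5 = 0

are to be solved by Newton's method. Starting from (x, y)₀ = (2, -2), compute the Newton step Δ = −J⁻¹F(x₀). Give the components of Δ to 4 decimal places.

At (2, -2): F = (-25.0000, -79.0000).
Jacobian J = [[3·y + 4, 3·x - 10·y + 1], [10·x·y - 2·y^2 - 5, 5·x^2 - 4·x·y - 4·y]].
At the point, J = [[-2.0000, 27.0000], [-53.0000, 44.0000]] (det J = 1343.0000).
Solving J·Δ = −F gives Δ = (-0.7692, 0.8690).

(-0.7692, 0.8690)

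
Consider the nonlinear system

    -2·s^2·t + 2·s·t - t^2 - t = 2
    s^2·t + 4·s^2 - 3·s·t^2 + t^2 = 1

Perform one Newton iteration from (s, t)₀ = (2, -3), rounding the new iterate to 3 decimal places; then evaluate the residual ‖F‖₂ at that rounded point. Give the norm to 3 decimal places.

10.874

At (2, -3): F = (4.000, -42.000).
Jacobian J = [[-4·s·t + 2·t, -2·s^2 + 2·s - 2·t - 1], [2·s·t + 8·s - 3·t^2, s^2 - 6·s·t + 2·t]].
At the point, J = [[18.000, 1.000], [-23.000, 34.000]] (det J = 635.000).
Solving J·Δ = −F gives Δ = (-0.280, 1.046).
Then the next iterate is (s, t)₁ = (1.720, -1.954).
Re-evaluating at (1.720, -1.954): F = (0.97555, -10.83048), so ‖F‖₂ = 10.874.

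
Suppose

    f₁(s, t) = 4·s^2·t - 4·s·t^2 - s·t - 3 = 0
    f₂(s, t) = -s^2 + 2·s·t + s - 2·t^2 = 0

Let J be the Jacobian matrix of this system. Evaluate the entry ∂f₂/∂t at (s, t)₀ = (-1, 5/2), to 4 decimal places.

-12.0000

∂f₂/∂t = 2·s - 4·t.
At (-1, 5/2) this is -12.0000.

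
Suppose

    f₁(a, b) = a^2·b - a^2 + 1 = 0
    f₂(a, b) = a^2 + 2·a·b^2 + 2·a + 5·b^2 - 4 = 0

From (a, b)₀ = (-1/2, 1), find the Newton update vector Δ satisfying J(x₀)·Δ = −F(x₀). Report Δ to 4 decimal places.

(10.9167, -4.0000)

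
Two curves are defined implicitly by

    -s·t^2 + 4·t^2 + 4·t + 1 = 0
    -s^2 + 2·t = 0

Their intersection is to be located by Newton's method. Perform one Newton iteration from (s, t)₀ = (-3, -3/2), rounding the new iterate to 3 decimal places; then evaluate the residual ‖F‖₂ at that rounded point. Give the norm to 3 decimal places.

4.557

At (-3, -3/2): F = (10.750, -12.000).
Jacobian J = [[-t^2, -2·s·t + 8·t + 4], [-2·s, 2]].
At the point, J = [[-2.250, -17.000], [6.000, 2.000]] (det J = 97.500).
Solving J·Δ = −F gives Δ = (1.872, 0.385).
Then the next iterate is (s, t)₁ = (-1.128, -1.115).
Re-evaluating at (-1.128, -1.115): F = (2.91526, -3.50238), so ‖F‖₂ = 4.557.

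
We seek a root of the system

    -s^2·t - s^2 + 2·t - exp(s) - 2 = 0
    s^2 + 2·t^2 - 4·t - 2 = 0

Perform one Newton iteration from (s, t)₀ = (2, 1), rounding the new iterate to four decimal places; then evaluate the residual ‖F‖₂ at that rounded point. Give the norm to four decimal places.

118.4107

At (2, 1): F = (-15.389056, 0.0000).
Jacobian J = [[-2·s·t - 2·s - exp(s), -s^2 + 2], [2·s, 4·t - 4]].
At the point, J = [[-15.389056, -2.0000], [4.0000, 0.0000]] (det J = 8.0000).
Solving J·Δ = −F gives Δ = (0.0000, -7.6945).
Then the next iterate is (s, t)₁ = (2.0000, -6.6945).
Re-evaluating at (2.0000, -6.6945): F = (-0.000056, 118.410660), so ‖F‖₂ = 118.4107.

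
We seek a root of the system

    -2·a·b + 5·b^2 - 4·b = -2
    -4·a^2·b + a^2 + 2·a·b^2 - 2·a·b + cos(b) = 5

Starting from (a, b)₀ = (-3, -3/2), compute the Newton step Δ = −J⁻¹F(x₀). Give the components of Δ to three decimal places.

(0.726, 0.956)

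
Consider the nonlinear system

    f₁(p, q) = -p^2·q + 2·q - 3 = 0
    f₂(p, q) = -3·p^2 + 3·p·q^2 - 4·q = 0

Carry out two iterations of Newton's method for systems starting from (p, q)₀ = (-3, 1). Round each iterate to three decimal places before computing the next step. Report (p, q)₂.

At (-3, 1): F = (-10.000, -40.000).
Jacobian J = [[-2·p·q, -p^2 + 2], [-6·p + 3·q^2, 6·p·q - 4]].
At the point, J = [[6.000, -7.000], [21.000, -22.000]] (det J = 15.000).
Solving J·Δ = −F gives Δ = (4.000, 2.000).
Then the next iterate is (p, q)₁ = (1.000, 3.000).
Round to (1.000, 3.000) and repeat: F = (0.000, 12.000), J = [[-6.000, 1.000], [21.000, 14.000]].
Δ = (-0.114, -0.686), so (p, q)₂ = (0.886, 2.314).

(0.886, 2.314)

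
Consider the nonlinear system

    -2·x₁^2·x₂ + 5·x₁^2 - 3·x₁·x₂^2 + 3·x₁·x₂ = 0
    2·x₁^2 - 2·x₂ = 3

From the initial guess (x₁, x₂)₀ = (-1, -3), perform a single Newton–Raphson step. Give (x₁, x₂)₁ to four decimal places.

At (-1, -3): F = (47.0000, 5.0000).
Jacobian J = [[-4·x₁·x₂ + 10·x₁ - 3·x₂^2 + 3·x₂, -2·x₁^2 - 6·x₁·x₂ + 3·x₁], [4·x₁, -2]].
At the point, J = [[-58.0000, -23.0000], [-4.0000, -2.0000]] (det J = 24.0000).
Solving J·Δ = −F gives Δ = (-0.8750, 4.2500).
Then the next iterate is (x₁, x₂)₁ = (-1.8750, 1.2500).

(-1.8750, 1.2500)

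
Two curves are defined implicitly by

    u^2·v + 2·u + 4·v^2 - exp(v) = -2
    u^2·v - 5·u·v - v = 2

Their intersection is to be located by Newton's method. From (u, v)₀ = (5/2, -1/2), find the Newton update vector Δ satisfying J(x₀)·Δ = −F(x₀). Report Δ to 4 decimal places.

(9.2737, 0.2241)

At (5/2, -1/2): F = (4.268469, 1.6250).
Jacobian J = [[2·u·v + 2, u^2 + 8·v - exp(v)], [2·u·v - 5·v, u^2 - 5·u - 1]].
At the point, J = [[-0.5000, 1.643469], [0.0000, -7.2500]] (det J = 3.6250).
Solving J·Δ = −F gives Δ = (9.2737, 0.2241).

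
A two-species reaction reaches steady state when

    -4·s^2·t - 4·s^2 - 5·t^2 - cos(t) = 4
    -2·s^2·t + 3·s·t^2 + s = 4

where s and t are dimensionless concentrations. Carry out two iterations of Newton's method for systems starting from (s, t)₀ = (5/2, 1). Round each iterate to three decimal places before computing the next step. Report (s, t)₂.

At (5/2, 1): F = (-59.54030, -6.500).
Jacobian J = [[-8·s·t - 8·s, -4·s^2 - 10·t + sin(t)], [-4·s·t + 3·t^2 + 1, -2·s^2 + 6·s·t]].
At the point, J = [[-40.000, -34.15853], [-6.000, 2.500]] (det J = -304.95117).
Solving J·Δ = −F gives Δ = (-1.216, -0.319).
Then the next iterate is (s, t)₁ = (1.284, 0.681).
Round to (1.284, 0.681) and repeat: F = (-18.18131, -3.17506), J = [[-17.26723, -12.77505], [-1.10633, 1.94911]].
Δ = (-1.590, 0.726), so (s, t)₂ = (-0.306, 1.407).

(-0.306, 1.407)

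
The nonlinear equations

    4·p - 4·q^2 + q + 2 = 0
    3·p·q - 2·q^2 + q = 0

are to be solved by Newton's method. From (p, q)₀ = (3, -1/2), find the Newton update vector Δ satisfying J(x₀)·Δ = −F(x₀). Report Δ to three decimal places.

At (3, -1/2): F = (12.500, -5.500).
Jacobian J = [[4, -8·q + 1], [3·q, 3·p - 4·q + 1]].
At the point, J = [[4.000, 5.000], [-1.500, 12.000]] (det J = 55.500).
Solving J·Δ = −F gives Δ = (-3.198, 0.059).

(-3.198, 0.059)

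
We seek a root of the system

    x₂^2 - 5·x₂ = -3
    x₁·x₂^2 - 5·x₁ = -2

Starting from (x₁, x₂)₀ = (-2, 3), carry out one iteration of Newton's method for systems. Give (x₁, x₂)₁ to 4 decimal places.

At (-2, 3): F = (-3.0000, -6.0000).
Jacobian J = [[0, 2·x₂ - 5], [x₂^2 - 5, 2·x₁·x₂]].
At the point, J = [[0.0000, 1.0000], [4.0000, -12.0000]] (det J = -4.0000).
Solving J·Δ = −F gives Δ = (10.5000, 3.0000).
Then the next iterate is (x₁, x₂)₁ = (8.5000, 6.0000).

(8.5000, 6.0000)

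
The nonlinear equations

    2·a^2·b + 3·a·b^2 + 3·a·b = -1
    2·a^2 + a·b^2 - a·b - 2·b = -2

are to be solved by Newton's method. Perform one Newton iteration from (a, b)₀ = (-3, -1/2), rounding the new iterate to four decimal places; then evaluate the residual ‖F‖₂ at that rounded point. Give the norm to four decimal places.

At (-3, -1/2): F = (-5.7500, 18.7500).
Jacobian J = [[4·a·b + 3·b^2 + 3·b, 2·a^2 + 6·a·b + 3·a], [4·a + b^2 - b, 2·a·b - a - 2]].
At the point, J = [[5.2500, 18.0000], [-11.2500, 4.0000]] (det J = 223.5000).
Solving J·Δ = −F gives Δ = (1.6130, -0.1510).
Then the next iterate is (a, b)₁ = (-1.3870, -0.6510).
Re-evaluating at (-1.3870, -0.6510): F = (-0.559372, 5.658789), so ‖F‖₂ = 5.6864.

5.6864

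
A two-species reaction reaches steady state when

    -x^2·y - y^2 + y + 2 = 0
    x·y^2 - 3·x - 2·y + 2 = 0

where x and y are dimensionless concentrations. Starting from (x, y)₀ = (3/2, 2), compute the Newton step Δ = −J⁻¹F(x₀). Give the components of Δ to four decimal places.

(-1.1000, 0.4000)

At (3/2, 2): F = (-4.5000, -0.5000).
Jacobian J = [[-2·x·y, -x^2 - 2·y + 1], [y^2 - 3, 2·x·y - 2]].
At the point, J = [[-6.0000, -5.2500], [1.0000, 4.0000]] (det J = -18.7500).
Solving J·Δ = −F gives Δ = (-1.1000, 0.4000).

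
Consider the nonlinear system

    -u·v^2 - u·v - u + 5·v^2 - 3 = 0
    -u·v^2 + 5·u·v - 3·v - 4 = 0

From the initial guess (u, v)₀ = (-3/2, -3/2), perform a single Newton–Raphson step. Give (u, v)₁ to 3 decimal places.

(-0.769, -0.967)

At (-3/2, -3/2): F = (10.875, 15.125).
Jacobian J = [[-v^2 - v - 1, -2·u·v - u + 10·v], [-v^2 + 5·v, -2·u·v + 5·u - 3]].
At the point, J = [[-1.750, -18.000], [-9.750, -15.000]] (det J = -149.250).
Solving J·Δ = −F gives Δ = (0.731, 0.533).
Then the next iterate is (u, v)₁ = (-0.769, -0.967).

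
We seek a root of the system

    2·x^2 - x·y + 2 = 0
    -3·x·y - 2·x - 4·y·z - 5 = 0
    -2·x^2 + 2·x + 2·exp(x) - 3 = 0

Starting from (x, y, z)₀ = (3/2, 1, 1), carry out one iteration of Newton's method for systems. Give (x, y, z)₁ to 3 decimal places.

(0.601, 1.336, -2.714)

At (3/2, 1, 1): F = (5.000, -16.500, 4.46338).
Jacobian J = [[4·x - y, -x, 0], [-3·y - 2, -3·x - 4·z, -4·y], [-4·x + 2·exp(x) + 2, 0, 0]].
At the point, J = [[5.000, -1.500, 0.000], [-5.000, -8.500, -4.000], [4.96338, 0.000, 0.000]] (det J = 29.78027).
Solving J·Δ = −F gives Δ = (-0.899, 0.336, -3.714).
Then the next iterate is (x, y, z)₁ = (0.601, 1.336, -2.714).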